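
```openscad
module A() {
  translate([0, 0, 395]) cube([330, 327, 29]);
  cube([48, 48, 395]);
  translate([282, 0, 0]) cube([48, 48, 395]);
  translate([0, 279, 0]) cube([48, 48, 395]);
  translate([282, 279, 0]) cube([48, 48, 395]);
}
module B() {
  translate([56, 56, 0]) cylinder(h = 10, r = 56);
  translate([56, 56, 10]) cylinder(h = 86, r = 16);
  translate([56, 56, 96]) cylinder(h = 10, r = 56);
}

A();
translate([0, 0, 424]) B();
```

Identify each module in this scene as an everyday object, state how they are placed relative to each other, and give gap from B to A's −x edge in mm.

The spool's min-x is at 0; the stool's min-x is 0; gap = 0 mm.

A is a stool. B is a spool. The spool is on top of the stool. The gap from the spool to the stool's −x edge is 0 mm.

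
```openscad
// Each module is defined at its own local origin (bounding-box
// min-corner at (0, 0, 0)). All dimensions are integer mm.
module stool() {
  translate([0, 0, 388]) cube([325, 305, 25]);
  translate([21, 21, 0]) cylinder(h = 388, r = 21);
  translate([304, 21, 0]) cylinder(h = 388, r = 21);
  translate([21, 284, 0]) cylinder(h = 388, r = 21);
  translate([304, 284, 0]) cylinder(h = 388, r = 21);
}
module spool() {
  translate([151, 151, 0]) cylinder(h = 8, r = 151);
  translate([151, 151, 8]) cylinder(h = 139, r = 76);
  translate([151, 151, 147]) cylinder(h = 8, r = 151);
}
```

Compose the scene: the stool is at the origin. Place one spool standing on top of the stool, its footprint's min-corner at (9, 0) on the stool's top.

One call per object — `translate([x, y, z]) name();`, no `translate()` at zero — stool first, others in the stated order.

stool();
translate([9, 0, 413]) spool();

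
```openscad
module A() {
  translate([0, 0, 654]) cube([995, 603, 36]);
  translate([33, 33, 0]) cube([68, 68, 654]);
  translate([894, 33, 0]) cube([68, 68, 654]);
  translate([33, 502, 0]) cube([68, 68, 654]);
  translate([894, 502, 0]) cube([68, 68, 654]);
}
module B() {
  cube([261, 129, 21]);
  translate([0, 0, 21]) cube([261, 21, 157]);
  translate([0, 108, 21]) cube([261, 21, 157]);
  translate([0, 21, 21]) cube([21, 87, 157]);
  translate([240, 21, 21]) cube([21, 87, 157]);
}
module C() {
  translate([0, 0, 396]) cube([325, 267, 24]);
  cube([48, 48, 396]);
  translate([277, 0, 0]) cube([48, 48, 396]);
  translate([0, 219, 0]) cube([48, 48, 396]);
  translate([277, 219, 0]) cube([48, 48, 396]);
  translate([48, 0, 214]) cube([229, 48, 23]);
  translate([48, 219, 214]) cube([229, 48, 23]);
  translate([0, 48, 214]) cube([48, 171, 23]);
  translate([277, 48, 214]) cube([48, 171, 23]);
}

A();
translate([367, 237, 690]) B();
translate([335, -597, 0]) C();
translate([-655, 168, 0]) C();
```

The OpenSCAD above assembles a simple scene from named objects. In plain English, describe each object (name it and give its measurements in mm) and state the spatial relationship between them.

A is a table with a 995×603 mm rectangular top, 36 mm thick, top surface at z = 690 mm, supported by four 68×68 mm square legs, each inset 33 mm from the nearest pair of top edges, running from the floor.

B is an open-topped rectangular box: outside dimensions 261×129×178 mm, with a uniform wall and base thickness of 21 mm. The base is a full 261×129 slab on the floor; four walls sit on top of the base. The front and back walls (the −y and +y sides) span the full width; the two side walls fit between them.

C is a four-legged stool. The seat is a 325×267×24 mm slab whose top surface is at z = 420 mm; four square legs, each 48×48 mm in cross-section, run from the floor (z = 0) to the underside of the seat, each flush with a corner of the seat. Four stretchers, 48 mm wide and 23 mm tall, connect adjacent legs with their undersides at z = 214 mm, each running between the inner faces of the legs it joins and aligned with the legs' outer faces on the other axis.

The open box is on top of the table, centred. Two stools sit around the table at the −y, −x sides.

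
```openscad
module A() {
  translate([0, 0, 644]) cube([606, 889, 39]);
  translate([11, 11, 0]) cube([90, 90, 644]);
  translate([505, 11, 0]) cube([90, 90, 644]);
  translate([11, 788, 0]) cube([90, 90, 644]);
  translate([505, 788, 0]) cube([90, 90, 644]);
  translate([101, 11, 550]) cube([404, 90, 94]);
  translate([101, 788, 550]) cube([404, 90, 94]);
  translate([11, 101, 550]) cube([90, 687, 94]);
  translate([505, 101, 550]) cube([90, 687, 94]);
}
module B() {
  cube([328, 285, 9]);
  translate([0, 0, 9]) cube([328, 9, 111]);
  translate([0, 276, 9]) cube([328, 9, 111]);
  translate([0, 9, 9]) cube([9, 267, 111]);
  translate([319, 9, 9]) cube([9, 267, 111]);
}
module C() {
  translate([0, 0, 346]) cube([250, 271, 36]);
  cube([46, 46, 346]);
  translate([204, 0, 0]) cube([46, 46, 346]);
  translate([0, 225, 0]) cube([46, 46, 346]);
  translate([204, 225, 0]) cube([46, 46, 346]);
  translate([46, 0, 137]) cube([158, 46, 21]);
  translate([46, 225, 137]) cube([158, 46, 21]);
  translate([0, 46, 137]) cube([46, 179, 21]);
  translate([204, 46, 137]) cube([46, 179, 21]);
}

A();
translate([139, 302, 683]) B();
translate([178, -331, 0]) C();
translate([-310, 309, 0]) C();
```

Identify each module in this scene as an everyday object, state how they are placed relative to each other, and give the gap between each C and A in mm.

Each stool's nearest face is 60 mm from the table's bounding box.

A is a table. B is an open box. C is a stool. The open box is on top of the table, centred. Two stools sit around the table at the −y, −x sides. The gap between each stool and the table is 60 mm.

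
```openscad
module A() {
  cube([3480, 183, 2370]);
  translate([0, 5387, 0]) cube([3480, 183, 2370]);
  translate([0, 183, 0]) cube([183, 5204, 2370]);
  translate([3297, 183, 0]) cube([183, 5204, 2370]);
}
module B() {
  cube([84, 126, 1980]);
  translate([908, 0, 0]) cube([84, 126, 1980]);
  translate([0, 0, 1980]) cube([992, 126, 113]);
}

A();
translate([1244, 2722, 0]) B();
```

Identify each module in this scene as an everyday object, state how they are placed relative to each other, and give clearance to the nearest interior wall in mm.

A is a house frame. B is a door frame. The door frame sits inside the house frame, centred. The clearance to the nearest interior wall is 1061 mm.

Clearances: x = 1061, y = 2539; minimum 1061 mm.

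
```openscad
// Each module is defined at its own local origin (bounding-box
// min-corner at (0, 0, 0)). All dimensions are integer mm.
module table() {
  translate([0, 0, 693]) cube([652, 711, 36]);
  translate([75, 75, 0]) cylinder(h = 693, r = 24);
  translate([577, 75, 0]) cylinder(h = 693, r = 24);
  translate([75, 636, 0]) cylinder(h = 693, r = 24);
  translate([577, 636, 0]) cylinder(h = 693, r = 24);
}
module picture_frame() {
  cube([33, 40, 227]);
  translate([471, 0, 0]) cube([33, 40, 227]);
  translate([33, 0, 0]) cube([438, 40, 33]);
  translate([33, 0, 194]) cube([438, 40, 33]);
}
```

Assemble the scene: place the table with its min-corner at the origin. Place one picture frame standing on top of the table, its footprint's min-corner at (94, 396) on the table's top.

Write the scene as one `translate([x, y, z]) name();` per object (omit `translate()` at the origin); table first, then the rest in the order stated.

table();
translate([94, 396, 729]) picture_frame();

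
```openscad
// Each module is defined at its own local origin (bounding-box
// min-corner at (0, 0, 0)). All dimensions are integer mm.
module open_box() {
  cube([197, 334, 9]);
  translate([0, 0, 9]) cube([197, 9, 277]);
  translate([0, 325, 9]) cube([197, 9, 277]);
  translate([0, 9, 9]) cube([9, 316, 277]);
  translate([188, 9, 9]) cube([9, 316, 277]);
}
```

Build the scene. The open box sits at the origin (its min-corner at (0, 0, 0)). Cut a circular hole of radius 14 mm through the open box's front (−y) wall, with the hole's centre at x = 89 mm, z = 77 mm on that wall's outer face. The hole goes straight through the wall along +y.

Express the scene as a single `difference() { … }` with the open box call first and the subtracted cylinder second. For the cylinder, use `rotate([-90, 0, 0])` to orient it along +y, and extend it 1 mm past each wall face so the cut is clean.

difference() {
  open_box();
  translate([89, -1, 77]) rotate([-90, 0, 0]) cylinder(h = 11, r = 14);
}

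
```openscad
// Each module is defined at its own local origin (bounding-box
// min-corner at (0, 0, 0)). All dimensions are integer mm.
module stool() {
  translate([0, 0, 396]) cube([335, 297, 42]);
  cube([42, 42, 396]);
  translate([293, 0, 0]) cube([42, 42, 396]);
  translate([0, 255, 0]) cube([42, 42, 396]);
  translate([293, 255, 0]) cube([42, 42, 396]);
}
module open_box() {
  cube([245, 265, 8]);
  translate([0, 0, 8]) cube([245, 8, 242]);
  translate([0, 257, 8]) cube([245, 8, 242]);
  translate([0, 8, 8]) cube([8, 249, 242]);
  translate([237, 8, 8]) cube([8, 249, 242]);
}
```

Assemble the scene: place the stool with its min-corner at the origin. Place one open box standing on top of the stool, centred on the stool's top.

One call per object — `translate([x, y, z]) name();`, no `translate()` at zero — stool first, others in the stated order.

stool();
translate([45, 16, 438]) open_box();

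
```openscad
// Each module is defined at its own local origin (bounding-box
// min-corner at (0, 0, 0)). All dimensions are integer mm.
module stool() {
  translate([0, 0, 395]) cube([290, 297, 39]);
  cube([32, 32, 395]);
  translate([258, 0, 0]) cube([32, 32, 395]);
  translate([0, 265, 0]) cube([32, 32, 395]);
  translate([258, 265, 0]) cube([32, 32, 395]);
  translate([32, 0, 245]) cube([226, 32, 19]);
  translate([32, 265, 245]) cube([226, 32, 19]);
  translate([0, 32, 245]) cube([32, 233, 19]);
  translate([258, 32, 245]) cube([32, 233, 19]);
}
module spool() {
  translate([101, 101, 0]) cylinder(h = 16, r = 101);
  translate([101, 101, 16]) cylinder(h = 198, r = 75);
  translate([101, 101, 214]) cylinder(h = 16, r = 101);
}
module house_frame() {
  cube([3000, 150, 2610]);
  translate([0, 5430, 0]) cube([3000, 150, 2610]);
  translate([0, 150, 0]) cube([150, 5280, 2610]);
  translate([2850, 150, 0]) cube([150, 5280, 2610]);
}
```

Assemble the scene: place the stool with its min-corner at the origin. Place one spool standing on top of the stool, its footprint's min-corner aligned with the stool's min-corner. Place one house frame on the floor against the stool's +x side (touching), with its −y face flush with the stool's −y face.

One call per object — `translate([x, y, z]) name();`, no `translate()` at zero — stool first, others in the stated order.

stool();
translate([0, 0, 434]) spool();
translate([290, 0, 0]) house_frame();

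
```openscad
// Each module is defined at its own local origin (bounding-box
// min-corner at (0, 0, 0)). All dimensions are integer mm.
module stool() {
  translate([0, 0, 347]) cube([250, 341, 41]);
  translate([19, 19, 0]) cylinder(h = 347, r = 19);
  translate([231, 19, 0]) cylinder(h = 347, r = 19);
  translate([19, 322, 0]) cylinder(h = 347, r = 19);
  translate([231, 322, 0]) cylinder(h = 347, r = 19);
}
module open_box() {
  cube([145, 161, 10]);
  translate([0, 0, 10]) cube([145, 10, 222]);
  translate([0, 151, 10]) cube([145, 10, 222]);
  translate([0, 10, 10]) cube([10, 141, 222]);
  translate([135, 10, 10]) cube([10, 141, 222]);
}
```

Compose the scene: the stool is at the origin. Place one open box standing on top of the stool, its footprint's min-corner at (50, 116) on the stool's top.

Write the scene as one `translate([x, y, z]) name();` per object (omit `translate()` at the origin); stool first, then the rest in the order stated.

stool();
translate([50, 116, 388]) open_box();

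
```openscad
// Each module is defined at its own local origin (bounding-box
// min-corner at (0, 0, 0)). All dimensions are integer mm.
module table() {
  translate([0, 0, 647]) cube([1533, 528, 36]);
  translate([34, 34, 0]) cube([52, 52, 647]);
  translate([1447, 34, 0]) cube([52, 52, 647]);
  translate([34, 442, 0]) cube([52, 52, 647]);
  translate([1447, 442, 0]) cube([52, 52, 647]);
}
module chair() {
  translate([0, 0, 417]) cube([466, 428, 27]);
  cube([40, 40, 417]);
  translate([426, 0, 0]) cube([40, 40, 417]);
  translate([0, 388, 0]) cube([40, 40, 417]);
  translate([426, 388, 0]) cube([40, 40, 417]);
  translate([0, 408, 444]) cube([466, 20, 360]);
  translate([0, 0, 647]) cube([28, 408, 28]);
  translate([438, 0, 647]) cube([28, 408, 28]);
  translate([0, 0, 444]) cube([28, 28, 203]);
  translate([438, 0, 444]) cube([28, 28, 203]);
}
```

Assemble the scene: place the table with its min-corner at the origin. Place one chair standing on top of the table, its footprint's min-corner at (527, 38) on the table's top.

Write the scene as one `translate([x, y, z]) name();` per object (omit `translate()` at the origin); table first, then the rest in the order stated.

table();
translate([527, 38, 683]) chair();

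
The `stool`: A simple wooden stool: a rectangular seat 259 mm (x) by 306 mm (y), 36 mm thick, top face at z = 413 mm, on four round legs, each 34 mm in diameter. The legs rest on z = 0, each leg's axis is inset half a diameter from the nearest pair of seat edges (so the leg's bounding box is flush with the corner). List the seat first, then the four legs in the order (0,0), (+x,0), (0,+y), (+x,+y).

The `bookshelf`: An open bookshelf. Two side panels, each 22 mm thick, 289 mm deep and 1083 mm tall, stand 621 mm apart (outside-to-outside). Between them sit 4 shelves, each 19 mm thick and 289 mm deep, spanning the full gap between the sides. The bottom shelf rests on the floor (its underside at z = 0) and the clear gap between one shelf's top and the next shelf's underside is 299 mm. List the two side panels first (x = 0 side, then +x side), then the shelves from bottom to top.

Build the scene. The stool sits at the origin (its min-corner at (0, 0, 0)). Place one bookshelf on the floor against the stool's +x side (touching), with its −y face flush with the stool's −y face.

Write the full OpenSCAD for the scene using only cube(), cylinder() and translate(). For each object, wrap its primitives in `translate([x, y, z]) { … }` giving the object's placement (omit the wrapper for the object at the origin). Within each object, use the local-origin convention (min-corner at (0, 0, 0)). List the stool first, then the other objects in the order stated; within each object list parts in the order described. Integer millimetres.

translate([0, 0, 377]) cube([259, 306, 36]);
translate([17, 17, 0]) cylinder(h = 377, r = 17);
translate([242, 17, 0]) cylinder(h = 377, r = 17);
translate([17, 289, 0]) cylinder(h = 377, r = 17);
translate([242, 289, 0]) cylinder(h = 377, r = 17);
translate([259, 0, 0]) {
  cube([22, 289, 1083]);
  translate([599, 0, 0]) cube([22, 289, 1083]);
  translate([22, 0, 0]) cube([577, 289, 19]);
  translate([22, 0, 318]) cube([577, 289, 19]);
  translate([22, 0, 636]) cube([577, 289, 19]);
  translate([22, 0, 954]) cube([577, 289, 19]);
}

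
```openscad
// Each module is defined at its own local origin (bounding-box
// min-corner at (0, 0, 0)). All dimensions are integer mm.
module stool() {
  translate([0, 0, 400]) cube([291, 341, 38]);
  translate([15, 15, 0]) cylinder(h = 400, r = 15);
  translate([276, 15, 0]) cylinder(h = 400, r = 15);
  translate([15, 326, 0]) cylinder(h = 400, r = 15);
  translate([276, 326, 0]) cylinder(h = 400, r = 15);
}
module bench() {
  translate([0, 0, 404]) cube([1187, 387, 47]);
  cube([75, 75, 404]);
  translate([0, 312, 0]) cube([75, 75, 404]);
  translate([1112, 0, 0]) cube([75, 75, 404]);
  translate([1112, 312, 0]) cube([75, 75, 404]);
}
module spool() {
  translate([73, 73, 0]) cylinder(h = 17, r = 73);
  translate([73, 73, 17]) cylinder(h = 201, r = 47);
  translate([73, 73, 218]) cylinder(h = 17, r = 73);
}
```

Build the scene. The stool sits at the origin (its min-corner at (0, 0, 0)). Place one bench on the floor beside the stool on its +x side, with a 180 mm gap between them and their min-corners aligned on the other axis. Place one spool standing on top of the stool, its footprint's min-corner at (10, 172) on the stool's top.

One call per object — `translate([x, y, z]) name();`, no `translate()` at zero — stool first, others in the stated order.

stool();
translate([471, 0, 0]) bench();
translate([10, 172, 438]) spool();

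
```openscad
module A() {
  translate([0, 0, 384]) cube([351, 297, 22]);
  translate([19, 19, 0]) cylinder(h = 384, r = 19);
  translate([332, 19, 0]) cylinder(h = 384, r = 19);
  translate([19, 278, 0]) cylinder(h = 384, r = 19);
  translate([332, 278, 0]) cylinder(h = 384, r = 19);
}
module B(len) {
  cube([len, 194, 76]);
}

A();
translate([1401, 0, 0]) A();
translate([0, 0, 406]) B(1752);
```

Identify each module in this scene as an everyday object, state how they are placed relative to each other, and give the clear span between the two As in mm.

Second stool starts at x = 1401; first ends at x = 351; clear span = 1401 − 351 = 1050 mm.

A is a stool. B is a beam. A beam spans the tops of two stools. The clear span between the two stools is 1050 mm.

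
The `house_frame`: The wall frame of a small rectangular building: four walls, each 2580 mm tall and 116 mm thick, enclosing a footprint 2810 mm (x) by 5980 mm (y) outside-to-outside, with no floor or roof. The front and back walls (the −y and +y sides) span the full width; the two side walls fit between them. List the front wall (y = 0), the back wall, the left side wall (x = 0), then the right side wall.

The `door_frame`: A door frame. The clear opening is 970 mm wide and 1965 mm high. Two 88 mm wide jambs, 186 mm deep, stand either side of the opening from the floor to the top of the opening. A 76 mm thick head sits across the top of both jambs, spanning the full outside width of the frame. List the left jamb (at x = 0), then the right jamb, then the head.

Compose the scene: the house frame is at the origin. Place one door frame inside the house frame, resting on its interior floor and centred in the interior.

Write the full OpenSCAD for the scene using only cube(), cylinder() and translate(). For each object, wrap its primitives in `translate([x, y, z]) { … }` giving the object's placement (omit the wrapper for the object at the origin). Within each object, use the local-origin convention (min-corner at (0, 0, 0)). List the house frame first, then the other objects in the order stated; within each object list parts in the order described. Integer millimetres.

cube([2810, 116, 2580]);
translate([0, 5864, 0]) cube([2810, 116, 2580]);
translate([0, 116, 0]) cube([116, 5748, 2580]);
translate([2694, 116, 0]) cube([116, 5748, 2580]);
translate([832, 2897, 0]) {
  cube([88, 186, 1965]);
  translate([1058, 0, 0]) cube([88, 186, 1965]);
  translate([0, 0, 1965]) cube([1146, 186, 76]);
}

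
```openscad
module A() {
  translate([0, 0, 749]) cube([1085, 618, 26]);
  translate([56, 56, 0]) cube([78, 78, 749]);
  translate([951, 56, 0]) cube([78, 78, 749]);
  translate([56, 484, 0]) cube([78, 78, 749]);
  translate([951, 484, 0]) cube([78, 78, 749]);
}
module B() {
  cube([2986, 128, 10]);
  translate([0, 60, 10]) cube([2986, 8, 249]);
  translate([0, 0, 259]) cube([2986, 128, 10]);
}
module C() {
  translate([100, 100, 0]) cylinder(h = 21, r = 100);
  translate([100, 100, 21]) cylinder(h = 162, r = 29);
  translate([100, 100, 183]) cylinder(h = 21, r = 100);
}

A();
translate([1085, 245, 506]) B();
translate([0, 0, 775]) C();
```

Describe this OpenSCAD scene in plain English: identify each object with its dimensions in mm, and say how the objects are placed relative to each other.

A is a table: top 1085 mm (x) × 618 mm (y), 26 mm thick, upper face at z = 775 mm, on four 78×78 mm square legs, each inset 56 mm from the nearest pair of top edges, running from z = 0 to the bottom of the top.

B is an I-beam lying along x, 2986 mm long. Overall section height 269 mm. Two flanges 128 mm wide (y) and 10 mm thick, one on the floor and one at the top; a web 8 mm thick runs between them, centred on the flange width.

C is a spool: two coaxial disc flanges of radius 100 mm and thickness 21 mm, joined by a core cylinder of radius 29 mm and height 162 mm. The lower flange rests on z = 0 and the three cylinders share a vertical axis.

The I-beam is beside the table with their tops flush at z = 775. The spool is on top of the table.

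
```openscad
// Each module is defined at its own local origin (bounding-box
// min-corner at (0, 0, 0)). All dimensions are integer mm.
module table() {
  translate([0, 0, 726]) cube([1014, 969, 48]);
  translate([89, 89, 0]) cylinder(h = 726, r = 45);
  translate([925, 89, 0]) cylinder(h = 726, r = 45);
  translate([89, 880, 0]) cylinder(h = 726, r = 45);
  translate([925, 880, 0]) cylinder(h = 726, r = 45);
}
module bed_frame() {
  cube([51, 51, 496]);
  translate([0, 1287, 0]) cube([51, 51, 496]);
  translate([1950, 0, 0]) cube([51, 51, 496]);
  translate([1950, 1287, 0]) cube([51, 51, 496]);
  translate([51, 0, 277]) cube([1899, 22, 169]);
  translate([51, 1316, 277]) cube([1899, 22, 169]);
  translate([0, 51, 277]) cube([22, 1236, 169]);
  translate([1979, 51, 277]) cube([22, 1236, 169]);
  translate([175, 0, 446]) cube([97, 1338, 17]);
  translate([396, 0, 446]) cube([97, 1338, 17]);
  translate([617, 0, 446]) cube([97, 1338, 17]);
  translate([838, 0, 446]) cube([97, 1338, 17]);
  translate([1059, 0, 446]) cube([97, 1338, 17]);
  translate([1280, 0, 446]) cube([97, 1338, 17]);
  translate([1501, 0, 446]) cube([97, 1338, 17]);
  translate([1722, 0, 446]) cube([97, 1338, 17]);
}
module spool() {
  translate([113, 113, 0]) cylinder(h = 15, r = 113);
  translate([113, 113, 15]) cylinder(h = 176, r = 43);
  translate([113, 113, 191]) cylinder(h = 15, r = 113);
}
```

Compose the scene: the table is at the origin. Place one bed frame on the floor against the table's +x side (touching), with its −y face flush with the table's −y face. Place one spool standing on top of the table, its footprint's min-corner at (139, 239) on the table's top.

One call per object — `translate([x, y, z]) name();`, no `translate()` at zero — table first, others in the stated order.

table();
translate([1014, 0, 0]) bed_frame();
translate([139, 239, 774]) spool();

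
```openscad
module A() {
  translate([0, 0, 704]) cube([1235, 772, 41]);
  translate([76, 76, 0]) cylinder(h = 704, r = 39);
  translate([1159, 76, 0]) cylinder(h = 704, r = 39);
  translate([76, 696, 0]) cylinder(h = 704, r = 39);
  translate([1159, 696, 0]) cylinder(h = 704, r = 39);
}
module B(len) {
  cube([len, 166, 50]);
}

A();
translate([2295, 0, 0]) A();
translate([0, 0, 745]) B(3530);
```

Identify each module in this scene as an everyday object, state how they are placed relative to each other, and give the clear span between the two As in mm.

A is a table. B is a beam. A beam spans the tops of two tables. The clear span between the two tables is 1060 mm.

Second table starts at x = 2295; first ends at x = 1235; clear span = 2295 − 1235 = 1060 mm.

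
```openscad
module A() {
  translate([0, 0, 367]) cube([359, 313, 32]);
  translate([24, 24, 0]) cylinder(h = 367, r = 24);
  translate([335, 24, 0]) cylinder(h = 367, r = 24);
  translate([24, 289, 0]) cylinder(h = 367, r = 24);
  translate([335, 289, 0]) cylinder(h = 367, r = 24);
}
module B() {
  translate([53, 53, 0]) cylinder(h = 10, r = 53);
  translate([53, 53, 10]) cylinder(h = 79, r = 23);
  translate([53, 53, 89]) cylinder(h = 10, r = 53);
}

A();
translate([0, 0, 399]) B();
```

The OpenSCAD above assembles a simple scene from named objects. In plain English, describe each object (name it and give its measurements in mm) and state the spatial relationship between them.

A is a simple wooden stool: a rectangular seat 359 mm (x) by 313 mm (y), 32 mm thick, top face at z = 399 mm, on four round legs, each 48 mm in diameter. The legs rest on z = 0, each leg's axis is inset half a diameter from the nearest pair of seat edges (so the leg's bounding box is flush with the corner).

B is a spool: two coaxial disc flanges of radius 53 mm and thickness 10 mm, joined by a core cylinder of radius 23 mm and height 79 mm. The lower flange rests on z = 0 and the three cylinders share a vertical axis.

The spool is on top of the stool.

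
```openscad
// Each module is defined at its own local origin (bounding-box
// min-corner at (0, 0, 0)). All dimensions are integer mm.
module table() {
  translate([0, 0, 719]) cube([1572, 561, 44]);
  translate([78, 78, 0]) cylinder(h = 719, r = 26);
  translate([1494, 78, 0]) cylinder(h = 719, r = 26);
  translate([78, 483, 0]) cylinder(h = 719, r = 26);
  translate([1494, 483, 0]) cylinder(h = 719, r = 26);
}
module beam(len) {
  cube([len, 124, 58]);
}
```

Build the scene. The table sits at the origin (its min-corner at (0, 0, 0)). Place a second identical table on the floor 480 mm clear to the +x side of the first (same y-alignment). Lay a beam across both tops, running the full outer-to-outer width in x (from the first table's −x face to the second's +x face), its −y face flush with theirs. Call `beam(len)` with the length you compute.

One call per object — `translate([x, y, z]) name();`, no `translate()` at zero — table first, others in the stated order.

table();
translate([2052, 0, 0]) table();
translate([0, 0, 763]) beam(3624);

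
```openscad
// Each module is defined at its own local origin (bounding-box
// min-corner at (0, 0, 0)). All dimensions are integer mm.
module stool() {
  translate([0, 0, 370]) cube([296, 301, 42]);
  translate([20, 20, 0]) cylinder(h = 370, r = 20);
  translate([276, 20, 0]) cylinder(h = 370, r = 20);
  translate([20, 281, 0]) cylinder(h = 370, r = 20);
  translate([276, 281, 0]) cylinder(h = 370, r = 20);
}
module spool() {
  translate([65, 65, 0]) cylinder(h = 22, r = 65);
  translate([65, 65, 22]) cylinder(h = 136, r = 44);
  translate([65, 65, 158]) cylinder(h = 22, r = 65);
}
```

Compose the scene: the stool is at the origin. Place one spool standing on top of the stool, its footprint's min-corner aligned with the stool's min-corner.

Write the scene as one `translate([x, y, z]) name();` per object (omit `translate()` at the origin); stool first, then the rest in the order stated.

stool();
translate([0, 0, 412]) spool();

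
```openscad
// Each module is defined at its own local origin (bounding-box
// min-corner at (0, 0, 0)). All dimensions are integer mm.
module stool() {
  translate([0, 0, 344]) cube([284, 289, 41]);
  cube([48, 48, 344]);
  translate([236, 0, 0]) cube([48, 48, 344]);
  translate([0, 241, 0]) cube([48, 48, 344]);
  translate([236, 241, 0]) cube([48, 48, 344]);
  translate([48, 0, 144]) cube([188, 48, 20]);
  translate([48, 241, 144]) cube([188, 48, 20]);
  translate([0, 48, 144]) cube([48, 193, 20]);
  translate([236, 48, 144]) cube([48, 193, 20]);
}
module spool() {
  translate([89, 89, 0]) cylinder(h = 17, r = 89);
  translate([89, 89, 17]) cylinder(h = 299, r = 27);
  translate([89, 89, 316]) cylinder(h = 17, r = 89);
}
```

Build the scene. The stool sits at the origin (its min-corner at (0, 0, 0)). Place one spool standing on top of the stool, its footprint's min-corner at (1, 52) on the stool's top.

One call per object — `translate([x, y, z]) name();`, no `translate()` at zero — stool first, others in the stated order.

stool();
translate([1, 52, 385]) spool();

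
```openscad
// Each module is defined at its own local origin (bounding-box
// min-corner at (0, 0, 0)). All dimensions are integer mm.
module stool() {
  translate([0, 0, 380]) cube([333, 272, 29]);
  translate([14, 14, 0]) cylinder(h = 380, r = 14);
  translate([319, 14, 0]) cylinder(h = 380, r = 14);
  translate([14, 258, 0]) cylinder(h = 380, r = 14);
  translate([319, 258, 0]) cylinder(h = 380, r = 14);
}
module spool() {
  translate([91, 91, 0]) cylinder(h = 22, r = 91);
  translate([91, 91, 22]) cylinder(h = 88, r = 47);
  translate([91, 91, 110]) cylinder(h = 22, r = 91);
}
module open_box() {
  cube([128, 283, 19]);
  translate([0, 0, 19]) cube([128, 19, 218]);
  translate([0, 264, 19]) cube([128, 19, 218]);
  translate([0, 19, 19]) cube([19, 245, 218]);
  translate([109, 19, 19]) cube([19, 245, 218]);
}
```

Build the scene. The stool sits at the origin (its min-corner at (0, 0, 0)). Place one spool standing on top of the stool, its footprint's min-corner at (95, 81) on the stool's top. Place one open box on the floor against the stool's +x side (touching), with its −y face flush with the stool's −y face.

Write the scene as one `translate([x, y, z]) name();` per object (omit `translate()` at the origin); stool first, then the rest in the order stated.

stool();
translate([95, 81, 409]) spool();
translate([333, 0, 0]) open_box();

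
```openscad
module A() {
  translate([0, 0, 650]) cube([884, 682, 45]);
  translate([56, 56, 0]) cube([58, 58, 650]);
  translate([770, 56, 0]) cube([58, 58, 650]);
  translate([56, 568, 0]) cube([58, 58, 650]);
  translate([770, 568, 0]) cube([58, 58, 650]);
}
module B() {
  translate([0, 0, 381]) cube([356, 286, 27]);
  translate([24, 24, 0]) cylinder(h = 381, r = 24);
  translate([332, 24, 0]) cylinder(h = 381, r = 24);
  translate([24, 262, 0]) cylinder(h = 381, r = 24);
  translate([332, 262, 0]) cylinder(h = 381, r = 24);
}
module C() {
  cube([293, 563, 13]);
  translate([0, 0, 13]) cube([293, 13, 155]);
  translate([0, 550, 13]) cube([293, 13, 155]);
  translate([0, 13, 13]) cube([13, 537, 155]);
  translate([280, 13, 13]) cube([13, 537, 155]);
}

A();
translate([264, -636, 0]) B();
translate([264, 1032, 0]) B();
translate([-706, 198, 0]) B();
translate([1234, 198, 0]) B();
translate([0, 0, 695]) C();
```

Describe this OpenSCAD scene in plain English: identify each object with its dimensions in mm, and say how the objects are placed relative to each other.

A is a rectangular dining table. The top is 884×682×45 mm with its upper surface at z = 695 mm. It stands on four 58×58 mm square legs, each inset 56 mm from the nearest pair of top edges, running from the floor to the underside of the top.

B is a four-legged stool. The seat is a 356×286×27 mm slab whose top surface is at z = 408 mm; four round legs, each 48 mm in diameter, run from the floor (z = 0) to the underside of the seat, each leg's axis is inset half a diameter from the nearest pair of seat edges (so the leg's bounding box is flush with the corner).

C is an open storage box with external size 293×563×168 mm and wall thickness 13 mm (the base is also 13 mm thick). The base covers the whole footprint; the four walls stand on the base, with the y-facing walls full-width and the x-facing walls fitting between their inner faces.

Four stools sit around the table at the −y, +y, −x, +x sides. The open box is on top of the table.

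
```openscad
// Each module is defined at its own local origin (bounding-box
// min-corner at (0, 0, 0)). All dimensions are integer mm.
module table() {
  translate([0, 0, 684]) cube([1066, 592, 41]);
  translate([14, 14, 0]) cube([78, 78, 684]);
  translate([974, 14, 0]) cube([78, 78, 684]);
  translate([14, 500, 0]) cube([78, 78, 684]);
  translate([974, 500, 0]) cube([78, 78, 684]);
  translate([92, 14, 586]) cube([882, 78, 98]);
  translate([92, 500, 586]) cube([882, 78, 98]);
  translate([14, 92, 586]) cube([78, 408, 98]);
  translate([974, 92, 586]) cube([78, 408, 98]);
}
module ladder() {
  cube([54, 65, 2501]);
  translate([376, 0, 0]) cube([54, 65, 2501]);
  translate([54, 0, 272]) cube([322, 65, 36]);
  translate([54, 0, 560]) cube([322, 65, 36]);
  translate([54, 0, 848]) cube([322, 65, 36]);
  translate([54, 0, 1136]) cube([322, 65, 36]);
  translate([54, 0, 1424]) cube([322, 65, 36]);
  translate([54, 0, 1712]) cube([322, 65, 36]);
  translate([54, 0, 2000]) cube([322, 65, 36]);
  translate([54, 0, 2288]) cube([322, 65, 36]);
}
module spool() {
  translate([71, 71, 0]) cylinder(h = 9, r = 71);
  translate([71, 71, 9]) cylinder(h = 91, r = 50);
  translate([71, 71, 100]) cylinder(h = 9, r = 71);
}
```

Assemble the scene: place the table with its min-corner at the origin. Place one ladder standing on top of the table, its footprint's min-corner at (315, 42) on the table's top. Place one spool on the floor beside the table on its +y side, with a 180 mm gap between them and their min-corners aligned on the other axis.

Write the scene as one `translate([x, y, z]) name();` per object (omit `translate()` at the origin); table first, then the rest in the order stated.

table();
translate([315, 42, 725]) ladder();
translate([0, 772, 0]) spool();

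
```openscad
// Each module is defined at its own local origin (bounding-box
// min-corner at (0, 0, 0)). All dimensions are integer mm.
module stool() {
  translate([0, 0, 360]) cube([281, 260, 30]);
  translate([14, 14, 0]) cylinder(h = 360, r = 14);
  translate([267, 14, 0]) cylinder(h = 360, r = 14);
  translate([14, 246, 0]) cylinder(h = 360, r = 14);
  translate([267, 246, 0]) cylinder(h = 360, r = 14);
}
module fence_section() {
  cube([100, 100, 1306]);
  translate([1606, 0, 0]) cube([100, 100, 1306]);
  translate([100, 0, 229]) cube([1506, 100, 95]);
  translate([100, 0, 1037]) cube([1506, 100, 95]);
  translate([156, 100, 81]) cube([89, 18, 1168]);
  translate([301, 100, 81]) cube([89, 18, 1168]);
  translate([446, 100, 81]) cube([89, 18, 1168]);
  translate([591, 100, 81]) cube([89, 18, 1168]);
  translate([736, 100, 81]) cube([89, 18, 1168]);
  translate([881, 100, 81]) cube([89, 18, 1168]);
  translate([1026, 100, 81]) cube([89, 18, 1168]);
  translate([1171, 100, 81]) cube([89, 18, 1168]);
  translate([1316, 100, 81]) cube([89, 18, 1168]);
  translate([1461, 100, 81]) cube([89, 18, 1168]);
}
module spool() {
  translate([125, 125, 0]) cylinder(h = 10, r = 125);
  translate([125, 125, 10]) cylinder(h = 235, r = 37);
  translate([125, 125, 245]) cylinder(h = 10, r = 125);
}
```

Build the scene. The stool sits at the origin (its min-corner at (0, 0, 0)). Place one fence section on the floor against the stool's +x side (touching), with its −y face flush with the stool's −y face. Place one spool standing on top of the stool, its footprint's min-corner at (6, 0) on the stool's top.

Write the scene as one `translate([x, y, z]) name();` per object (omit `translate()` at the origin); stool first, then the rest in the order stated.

stool();
translate([281, 0, 0]) fence_section();
translate([6, 0, 390]) spool();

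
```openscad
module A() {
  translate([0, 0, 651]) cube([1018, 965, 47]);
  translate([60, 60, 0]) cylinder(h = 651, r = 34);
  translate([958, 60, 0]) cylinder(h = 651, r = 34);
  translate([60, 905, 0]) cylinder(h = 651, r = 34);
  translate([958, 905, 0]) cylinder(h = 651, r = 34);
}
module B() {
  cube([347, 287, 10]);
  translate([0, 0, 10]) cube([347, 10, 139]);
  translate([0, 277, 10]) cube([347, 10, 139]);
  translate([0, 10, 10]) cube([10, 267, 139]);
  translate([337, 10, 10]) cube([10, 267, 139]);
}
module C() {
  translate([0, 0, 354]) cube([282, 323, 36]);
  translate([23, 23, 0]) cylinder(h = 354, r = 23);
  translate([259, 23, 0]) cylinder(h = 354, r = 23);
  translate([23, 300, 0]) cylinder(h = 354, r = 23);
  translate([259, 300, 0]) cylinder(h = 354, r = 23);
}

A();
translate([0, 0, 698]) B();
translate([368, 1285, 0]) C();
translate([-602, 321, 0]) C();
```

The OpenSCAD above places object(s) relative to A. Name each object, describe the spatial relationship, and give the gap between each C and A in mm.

A is a table. B is an open box. C is a stool. The open box is on top of the table. Two stools sit around the table at the +y, −x sides. The gap between each stool and the table is 320 mm.

Each stool's nearest face is 320 mm from the table's bounding box.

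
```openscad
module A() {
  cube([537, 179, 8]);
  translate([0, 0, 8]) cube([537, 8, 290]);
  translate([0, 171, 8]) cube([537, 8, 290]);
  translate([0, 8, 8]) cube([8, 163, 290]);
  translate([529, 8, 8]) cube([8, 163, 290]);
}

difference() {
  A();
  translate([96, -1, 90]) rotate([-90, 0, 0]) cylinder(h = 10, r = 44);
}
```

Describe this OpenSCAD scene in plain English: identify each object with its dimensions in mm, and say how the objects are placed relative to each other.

A is an open storage box with external size 537×179×298 mm and wall thickness 8 mm (the base is also 8 mm thick). The base covers the whole footprint; the four walls stand on the base, with the y-facing walls full-width and the x-facing walls fitting between their inner faces.

The open box has a circular hole of radius 44 mm through its front wall, centred at (x = 96, z = 90).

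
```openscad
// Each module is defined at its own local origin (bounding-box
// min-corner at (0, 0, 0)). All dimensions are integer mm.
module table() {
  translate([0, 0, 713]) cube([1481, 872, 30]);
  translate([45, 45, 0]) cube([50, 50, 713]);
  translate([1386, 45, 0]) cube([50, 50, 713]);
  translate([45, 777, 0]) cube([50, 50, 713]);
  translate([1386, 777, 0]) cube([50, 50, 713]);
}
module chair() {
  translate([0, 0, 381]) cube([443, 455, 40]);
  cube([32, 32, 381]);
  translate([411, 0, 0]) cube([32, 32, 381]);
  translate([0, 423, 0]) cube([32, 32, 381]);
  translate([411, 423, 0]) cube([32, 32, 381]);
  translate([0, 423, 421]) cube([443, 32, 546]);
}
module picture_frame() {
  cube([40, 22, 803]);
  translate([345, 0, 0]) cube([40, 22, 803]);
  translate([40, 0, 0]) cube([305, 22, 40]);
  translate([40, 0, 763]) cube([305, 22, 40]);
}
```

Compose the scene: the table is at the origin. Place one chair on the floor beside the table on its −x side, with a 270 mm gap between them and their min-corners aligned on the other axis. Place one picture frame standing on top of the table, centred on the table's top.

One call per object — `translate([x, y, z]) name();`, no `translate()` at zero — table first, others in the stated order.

table();
translate([-713, 0, 0]) chair();
translate([548, 425, 743]) picture_frame();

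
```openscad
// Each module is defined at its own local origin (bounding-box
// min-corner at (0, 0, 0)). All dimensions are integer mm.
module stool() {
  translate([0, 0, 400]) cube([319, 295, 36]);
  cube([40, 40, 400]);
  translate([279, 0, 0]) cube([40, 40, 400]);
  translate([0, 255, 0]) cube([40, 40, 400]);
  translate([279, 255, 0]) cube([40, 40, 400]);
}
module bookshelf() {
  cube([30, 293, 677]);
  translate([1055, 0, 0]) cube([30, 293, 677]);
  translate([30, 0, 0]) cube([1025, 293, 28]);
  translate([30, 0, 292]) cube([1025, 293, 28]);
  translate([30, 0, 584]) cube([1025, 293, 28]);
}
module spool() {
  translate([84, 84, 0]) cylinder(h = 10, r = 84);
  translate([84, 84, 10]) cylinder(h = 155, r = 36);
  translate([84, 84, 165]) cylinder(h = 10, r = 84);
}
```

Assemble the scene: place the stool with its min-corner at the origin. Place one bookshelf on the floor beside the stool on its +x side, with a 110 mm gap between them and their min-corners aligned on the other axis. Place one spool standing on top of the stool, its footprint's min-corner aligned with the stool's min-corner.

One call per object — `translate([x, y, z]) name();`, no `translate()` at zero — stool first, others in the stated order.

stool();
translate([429, 0, 0]) bookshelf();
translate([0, 0, 436]) spool();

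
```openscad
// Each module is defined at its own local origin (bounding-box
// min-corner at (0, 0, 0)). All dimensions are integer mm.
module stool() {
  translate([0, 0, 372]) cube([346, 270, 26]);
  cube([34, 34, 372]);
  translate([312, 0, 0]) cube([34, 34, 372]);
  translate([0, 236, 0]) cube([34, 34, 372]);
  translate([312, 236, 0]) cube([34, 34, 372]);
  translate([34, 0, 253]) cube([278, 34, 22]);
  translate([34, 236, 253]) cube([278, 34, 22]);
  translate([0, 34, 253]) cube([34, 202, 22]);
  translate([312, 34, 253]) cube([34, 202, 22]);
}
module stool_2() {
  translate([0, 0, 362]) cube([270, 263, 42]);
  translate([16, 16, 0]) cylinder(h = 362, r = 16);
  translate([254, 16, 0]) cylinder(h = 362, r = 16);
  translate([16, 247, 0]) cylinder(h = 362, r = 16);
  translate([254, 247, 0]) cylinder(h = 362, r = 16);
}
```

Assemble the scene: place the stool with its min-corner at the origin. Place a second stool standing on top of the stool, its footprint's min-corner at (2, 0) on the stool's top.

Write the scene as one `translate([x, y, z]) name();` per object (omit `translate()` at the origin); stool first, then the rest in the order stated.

stool();
translate([2, 0, 398]) stool_2();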